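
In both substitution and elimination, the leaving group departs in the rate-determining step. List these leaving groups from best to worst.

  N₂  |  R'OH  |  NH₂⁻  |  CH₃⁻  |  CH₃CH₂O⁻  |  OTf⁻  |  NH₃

N₂ > OTf⁻ > R'OH > NH₃ > CH₃CH₂O⁻ > NH₂⁻ > CH₃⁻

A good leaving group is a weak base: the lower the pKₐ of its conjugate acid, the more readily it departs.
N₂: no meaningful conjugate acid; N₂ departs as an exceptionally stable neutral molecule
OTf⁻: pKₐ(CF₃SO₃H (triflic acid)) ≈ -14
R'OH: pKₐ(R'OH₂⁺) ≈ -2.4 — neutral; leaves from a protonated ether (an oxonium ion, R–O(H)R'⁺)
NH₃: pKₐ(NH₄⁺) ≈ 9.2 — neutral but moderately basic; leaves from R–NH₃⁺
CH₃CH₂O⁻: pKₐ(CH₃CH₂OH) ≈ 16 — strong base; alkoxides do not leave unassisted
NH₂⁻: pKₐ(NH₃) ≈ 38
CH₃⁻: pKₐ(CH₄) ≈ 48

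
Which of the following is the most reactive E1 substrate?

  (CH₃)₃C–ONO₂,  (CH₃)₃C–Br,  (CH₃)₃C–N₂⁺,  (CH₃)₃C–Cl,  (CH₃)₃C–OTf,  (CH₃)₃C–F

(CH₃)₃C–N₂⁺

With the same alkyl group throughout, only the leaving group differentiates the rates.
Rank by basicity of the departing species: weakest base leaves most easily.
(CH₃)₃C–N₂⁺ loses N₂: no meaningful conjugate acid; N₂ departs as an exceptionally stable neutral molecule
(CH₃)₃C–OTf loses OTf⁻: pKₐ(CF₃SO₃H (triflic acid)) ≈ -14
(CH₃)₃C–Br loses Br⁻: pKₐ(HBr) ≈ -9
(CH₃)₃C–Cl loses Cl⁻: pKₐ(HCl) ≈ -7
(CH₃)₃C–ONO₂ loses NO₃⁻: pKₐ(HNO₃) ≈ -1.3
(CH₃)₃C–F loses F⁻: pKₐ(HF) ≈ 3.2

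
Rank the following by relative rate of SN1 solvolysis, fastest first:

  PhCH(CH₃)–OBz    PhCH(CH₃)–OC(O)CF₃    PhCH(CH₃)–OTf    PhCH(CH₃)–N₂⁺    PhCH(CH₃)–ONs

PhCH(CH₃)–N₂⁺ > PhCH(CH₃)–OTf > PhCH(CH₃)–ONs > PhCH(CH₃)–OC(O)CF₃ > PhCH(CH₃)–OBz

Same R in every case — rank the leaving groups.
Leaving-group ability tracks the stability of the departed species; conjugate-acid pKₐ is the usual yardstick (lower pKₐ → better LG).
PhCH(CH₃)–N₂⁺ loses N₂: no meaningful conjugate acid; N₂ departs as an exceptionally stable neutral molecule
PhCH(CH₃)–OTf loses OTf⁻: pKₐ(CF₃SO₃H (triflic acid)) ≈ -14
PhCH(CH₃)–ONs loses ONs⁻: pKₐ(p-O₂NC₆H₄SO₃H) ≈ -3.5
PhCH(CH₃)–OC(O)CF₃ loses CF₃COO⁻: pKₐ(CF₃COOH) ≈ 0.2
PhCH(CH₃)–OBz loses PhCOO⁻: pKₐ(C₆H₅COOH) ≈ 4.2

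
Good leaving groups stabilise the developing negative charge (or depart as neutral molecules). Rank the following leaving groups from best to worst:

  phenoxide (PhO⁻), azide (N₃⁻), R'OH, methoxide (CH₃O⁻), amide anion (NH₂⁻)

R'OH > azide (N₃⁻) > phenoxide (PhO⁻) > methoxide (CH₃O⁻) > amide anion (NH₂⁻)

The more stable X⁻ (or X) is on its own — i.e. the weaker a base it is — the better a leaving group it makes.
R'OH: pKₐ(R'OH₂⁺) ≈ -2.4
azide (N₃⁻): pKₐ(HN₃) ≈ 4.7
phenoxide (PhO⁻): pKₐ(C₆H₅OH (phenol)) ≈ 10
methoxide (CH₃O⁻): pKₐ(CH₃OH) ≈ 15.5
amide anion (NH₂⁻): pKₐ(NH₃) ≈ 38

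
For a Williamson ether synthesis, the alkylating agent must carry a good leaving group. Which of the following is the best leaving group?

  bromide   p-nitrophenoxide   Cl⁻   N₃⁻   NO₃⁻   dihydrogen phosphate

bromide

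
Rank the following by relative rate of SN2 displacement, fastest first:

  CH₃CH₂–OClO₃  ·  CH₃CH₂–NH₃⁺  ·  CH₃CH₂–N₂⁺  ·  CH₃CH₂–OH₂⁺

CH₃CH₂–N₂⁺ > CH₃CH₂–OClO₃ > CH₃CH₂–OH₂⁺ > CH₃CH₂–NH₃⁺

With the same alkyl group throughout, only the leaving group differentiates the rates.
Rank by basicity of the departing species: weakest base leaves most easily.
CH₃CH₂–N₂⁺ loses N₂: no meaningful conjugate acid; N₂ departs as an exceptionally stable neutral molecule
CH₃CH₂–OClO₃ loses ClO₄⁻: pKₐ(HClO₄) ≈ -10
CH₃CH₂–OH₂⁺ loses H₂O: pKₐ(H₃O⁺) ≈ -1.7
CH₃CH₂–NH₃⁺ loses NH₃: pKₐ(NH₄⁺) ≈ 9.2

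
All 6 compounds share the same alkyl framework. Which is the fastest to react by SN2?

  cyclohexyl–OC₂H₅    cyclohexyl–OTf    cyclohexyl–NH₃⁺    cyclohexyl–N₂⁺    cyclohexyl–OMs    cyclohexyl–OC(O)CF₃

cyclohexyl–N₂⁺

Same R in every case — rank the leaving groups.
Rank by basicity of the departing species: weakest base leaves most easily.
cyclohexyl–N₂⁺ loses N₂: no meaningful conjugate acid; N₂ departs as an exceptionally stable neutral molecule
cyclohexyl–OTf loses OTf⁻: pKₐ(CF₃SO₃H (triflic acid)) ≈ -14
cyclohexyl–OMs loses OMs⁻: pKₐ(CH₃SO₃H (MsOH)) ≈ -1.9
cyclohexyl–OC(O)CF₃ loses CF₃COO⁻: pKₐ(CF₃COOH) ≈ 0.2
cyclohexyl–NH₃⁺ loses NH₃: pKₐ(NH₄⁺) ≈ 9.2
cyclohexyl–OC₂H₅ loses CH₃CH₂O⁻: pKₐ(CH₃CH₂OH) ≈ 16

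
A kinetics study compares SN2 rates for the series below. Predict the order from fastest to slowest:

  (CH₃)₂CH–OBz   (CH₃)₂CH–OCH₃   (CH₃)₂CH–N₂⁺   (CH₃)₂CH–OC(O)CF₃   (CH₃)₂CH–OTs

With the same alkyl group throughout, only the leaving group differentiates the rates.
A good leaving group is a weak base: the lower the pKₐ of its conjugate acid, the more readily it departs.
(CH₃)₂CH–N₂⁺ loses N₂: no meaningful conjugate acid; N₂ departs as an exceptionally stable neutral molecule
(CH₃)₂CH–OTs loses OTs⁻: pKₐ(p-CH₃C₆H₄SO₃H (TsOH)) ≈ -2.8
(CH₃)₂CH–OC(O)CF₃ loses CF₃COO⁻: pKₐ(CF₃COOH) ≈ 0.2
(CH₃)₂CH–OBz loses PhCOO⁻: pKₐ(C₆H₅COOH) ≈ 4.2
(CH₃)₂CH–OCH₃ loses CH₃O⁻: pKₐ(CH₃OH) ≈ 15.5

(CH₃)₂CH–N₂⁺ > (CH₃)₂CH–OTs > (CH₃)₂CH–OC(O)CF₃ > (CH₃)₂CH–OBz > (CH₃)₂CH–OCH₃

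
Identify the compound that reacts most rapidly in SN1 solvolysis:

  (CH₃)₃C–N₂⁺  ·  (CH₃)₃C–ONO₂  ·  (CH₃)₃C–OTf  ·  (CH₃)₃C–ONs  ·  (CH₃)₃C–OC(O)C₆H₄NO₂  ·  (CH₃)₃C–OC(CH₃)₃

(CH₃)₃C–N₂⁺

Identical carbon frameworks mean the comparison reduces to leaving-group quality.
The more stable X⁻ (or X) is on its own — i.e. the weaker a base it is — the better a leaving group it makes.
(CH₃)₃C–N₂⁺ loses N₂: no meaningful conjugate acid; N₂ departs as an exceptionally stable neutral molecule
(CH₃)₃C–OTf loses OTf⁻: pKₐ(CF₃SO₃H (triflic acid)) ≈ -14
(CH₃)₃C–ONs loses ONs⁻: pKₐ(p-O₂NC₆H₄SO₃H) ≈ -3.5
(CH₃)₃C–ONO₂ loses NO₃⁻: pKₐ(HNO₃) ≈ -1.3
(CH₃)₃C–OC(O)C₆H₄NO₂ loses p-O₂N–C₆H₄–COO⁻: pKₐ(p-nitrobenzoic acid) ≈ 3.4
(CH₃)₃C–OC(CH₃)₃ loses (CH₃)₃CO⁻: pKₐ(t-BuOH) ≈ 18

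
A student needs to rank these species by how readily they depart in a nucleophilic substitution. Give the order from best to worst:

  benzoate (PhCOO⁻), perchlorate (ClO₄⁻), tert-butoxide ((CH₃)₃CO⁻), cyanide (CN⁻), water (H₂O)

perchlorate (ClO₄⁻) > water (H₂O) > benzoate (PhCOO⁻) > cyanide (CN⁻) > tert-butoxide ((CH₃)₃CO⁻)

perchlorate (ClO₄⁻): pKₐ(HClO₄) ≈ -10
water (H₂O): pKₐ(H₃O⁺) ≈ -1.7
benzoate (PhCOO⁻): pKₐ(C₆H₅COOH) ≈ 4.2
cyanide (CN⁻): pKₐ(HCN) ≈ 9.2
tert-butoxide ((CH₃)₃CO⁻): pKₐ(t-BuOH) ≈ 18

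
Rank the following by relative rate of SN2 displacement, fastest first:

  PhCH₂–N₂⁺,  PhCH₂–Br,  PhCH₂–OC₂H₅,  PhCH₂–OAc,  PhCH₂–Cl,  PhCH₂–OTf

PhCH₂–N₂⁺ > PhCH₂–OTf > PhCH₂–Br > PhCH₂–Cl > PhCH₂–OAc > PhCH₂–OC₂H₅

The skeletons are identical, so relative rate is governed entirely by leaving-group ability.
Rank by basicity of the departing species: weakest base leaves most easily.
PhCH₂–N₂⁺ loses N₂: no meaningful conjugate acid; N₂ departs as an exceptionally stable neutral molecule
PhCH₂–OTf loses OTf⁻: pKₐ(CF₃SO₃H (triflic acid)) ≈ -14
PhCH₂–Br loses Br⁻: pKₐ(HBr) ≈ -9
PhCH₂–Cl loses Cl⁻: pKₐ(HCl) ≈ -7
PhCH₂–OAc loses AcO⁻: pKₐ(CH₃COOH) ≈ 4.8
PhCH₂–OC₂H₅ loses CH₃CH₂O⁻: pKₐ(CH₃CH₂OH) ≈ 16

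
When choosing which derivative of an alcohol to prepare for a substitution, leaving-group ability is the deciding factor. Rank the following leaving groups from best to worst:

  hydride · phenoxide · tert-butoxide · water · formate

water > formate > phenoxide > tert-butoxide > hydride

Rank by basicity of the departing species: weakest base leaves most easily.
water: pKₐ(H₃O⁺) ≈ -1.7
formate: pKₐ(HCOOH) ≈ 3.8
phenoxide: pKₐ(C₆H₅OH (phenol)) ≈ 10 — resonance into the ring helps, but still a poor LG
tert-butoxide: pKₐ(t-BuOH) ≈ 18
hydride: pKₐ(H₂) ≈ 36 — extremely strong base; leaves only in special hydride-transfer contexts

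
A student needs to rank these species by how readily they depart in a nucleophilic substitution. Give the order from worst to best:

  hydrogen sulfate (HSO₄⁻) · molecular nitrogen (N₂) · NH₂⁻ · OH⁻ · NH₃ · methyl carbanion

methyl carbanion < NH₂⁻ < OH⁻ < NH₃ < hydrogen sulfate (HSO₄⁻) < molecular nitrogen (N₂)

Leaving-group ability tracks the stability of the departed species; conjugate-acid pKₐ is the usual yardstick (lower pKₐ → better LG).
molecular nitrogen (N₂): no meaningful conjugate acid; N₂ departs as an exceptionally stable neutral molecule
hydrogen sulfate (HSO₄⁻): pKₐ(H₂SO₄) ≈ -3 — conjugate base of a strong mineral acid
NH₃: pKₐ(NH₄⁺) ≈ 9.2 — neutral but moderately basic; leaves from R–NH₃⁺
OH⁻: pKₐ(H₂O) ≈ 15.7
NH₂⁻: pKₐ(NH₃) ≈ 38
methyl carbanion: pKₐ(CH₄) ≈ 48
The question asks for worst first, so the sequence is read in increasing leaving-group ability.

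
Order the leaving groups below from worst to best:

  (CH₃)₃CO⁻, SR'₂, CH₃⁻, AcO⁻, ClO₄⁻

CH₃⁻ < (CH₃)₃CO⁻ < AcO⁻ < SR'₂ < ClO₄⁻

A good leaving group is a weak base: the lower the pKₐ of its conjugate acid, the more readily it departs.
ClO₄⁻: pKₐ(HClO₄) ≈ -10 — extremely weak base; rarely used for safety reasons
SR'₂: pKₐ(R'₂SH⁺) ≈ -7 — neutral; leaves from a sulfonium salt (R–SR'₂⁺)
AcO⁻: pKₐ(CH₃COOH) ≈ 4.8 — resonance-stabilised but still a weak base
(CH₃)₃CO⁻: pKₐ(t-BuOH) ≈ 18 — bulky, strongly basic alkoxide
CH₃⁻: pKₐ(CH₄) ≈ 48 — unstabilised carbanion; the worst conceivable leaving group
Reversing gives the worst-to-best order requested.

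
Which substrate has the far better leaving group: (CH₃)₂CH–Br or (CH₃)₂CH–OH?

(CH₃)₂CH–Br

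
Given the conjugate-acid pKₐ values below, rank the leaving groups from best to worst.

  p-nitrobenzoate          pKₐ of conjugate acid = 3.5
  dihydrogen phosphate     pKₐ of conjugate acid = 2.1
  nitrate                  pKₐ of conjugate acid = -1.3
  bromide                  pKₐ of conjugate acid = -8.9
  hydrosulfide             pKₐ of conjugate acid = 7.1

Lower conjugate-acid pKₐ ⇒ weaker base ⇒ better leaving group.
Sorting by the given values: bromide (-8.9), nitrate (-1.3), dihydrogen phosphate (2.1), p-nitrobenzoate (3.5), hydrosulfide (7.1).

bromide > nitrate > dihydrogen phosphate > p-nitrobenzoate > hydrosulfide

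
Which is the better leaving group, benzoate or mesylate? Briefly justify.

mesylate is the better leaving group.
pKₐ(CH₃SO₃H (MsOH)) ≈ -1.9 versus pKₐ(C₆H₅COOH) ≈ 4.2: mesylate is the much weaker base.
Resonance-delocalised alkanesulfonate.

mesylate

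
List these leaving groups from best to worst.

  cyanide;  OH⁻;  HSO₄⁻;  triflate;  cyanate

Rank by basicity of the departing species: weakest base leaves most easily.
triflate: pKₐ(CF₃SO₃H (triflic acid)) ≈ -14
HSO₄⁻: pKₐ(H₂SO₄) ≈ -3
cyanate: pKₐ(HOCN) ≈ 3.5 — resonance between N and O
cyanide: pKₐ(HCN) ≈ 9.2 — sp carbon stabilises the charge somewhat, but still a poor LG
OH⁻: pKₐ(H₂O) ≈ 15.7 — strong base; essentially never leaves without prior activation

triflate > HSO₄⁻ > cyanate > cyanide > OH⁻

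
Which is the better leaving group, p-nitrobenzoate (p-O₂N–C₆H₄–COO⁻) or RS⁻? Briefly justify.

p-nitrobenzoate (p-O₂N–C₆H₄–COO⁻) is the better leaving group.
pKₐ(p-nitrobenzoic acid) ≈ 3.4 versus pKₐ(RSH (a thiol)) ≈ 10.5: p-nitrobenzoate (p-O₂N–C₆H₄–COO⁻) is the much weaker base.
Electron-withdrawing nitro group stabilises the carboxylate.

p-nitrobenzoate (p-O₂N–C₆H₄–COO⁻)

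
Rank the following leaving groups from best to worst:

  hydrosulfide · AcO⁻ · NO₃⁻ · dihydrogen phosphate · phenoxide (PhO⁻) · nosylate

nosylate > NO₃⁻ > dihydrogen phosphate > AcO⁻ > hydrosulfide > phenoxide (PhO⁻)

A good leaving group is a weak base: the lower the pKₐ of its conjugate acid, the more readily it departs.
nosylate: pKₐ(p-O₂NC₆H₄SO₃H) ≈ -3.5
NO₃⁻: pKₐ(HNO₃) ≈ -1.3 — resonance-delocalised over three oxygens
dihydrogen phosphate: pKₐ(H₃PO₄) ≈ 2.1 — moderate base; biological leaving group after further activation
AcO⁻: pKₐ(CH₃COOH) ≈ 4.8 — resonance-stabilised but still a weak base
hydrosulfide: pKₐ(H₂S) ≈ 7 — larger and more polarisable than the oxygen analogue
phenoxide (PhO⁻): pKₐ(C₆H₅OH (phenol)) ≈ 10 — resonance into the ring helps, but still a poor LG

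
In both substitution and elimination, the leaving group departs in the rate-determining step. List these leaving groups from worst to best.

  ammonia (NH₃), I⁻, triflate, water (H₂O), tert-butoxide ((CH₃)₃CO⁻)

triflate: pKₐ(CF₃SO₃H (triflic acid)) ≈ -14
I⁻: pKₐ(HI) ≈ -10
water (H₂O): pKₐ(H₃O⁺) ≈ -1.7
ammonia (NH₃): pKₐ(NH₄⁺) ≈ 9.2
tert-butoxide ((CH₃)₃CO⁻): pKₐ(t-BuOH) ≈ 18
Reversing gives the worst-to-best order requested.

tert-butoxide ((CH₃)₃CO⁻) < ammonia (NH₃) < water (H₂O) < I⁻ < triflate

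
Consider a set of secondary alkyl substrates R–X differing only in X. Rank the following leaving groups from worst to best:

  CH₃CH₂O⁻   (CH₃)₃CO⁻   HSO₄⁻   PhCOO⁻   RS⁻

(CH₃)₃CO⁻ < CH₃CH₂O⁻ < RS⁻ < PhCOO⁻ < HSO₄⁻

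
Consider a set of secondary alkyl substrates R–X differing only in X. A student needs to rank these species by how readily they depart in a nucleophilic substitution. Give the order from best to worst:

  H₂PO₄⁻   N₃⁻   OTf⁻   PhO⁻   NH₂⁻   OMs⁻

OTf⁻ > OMs⁻ > H₂PO₄⁻ > N₃⁻ > PhO⁻ > NH₂⁻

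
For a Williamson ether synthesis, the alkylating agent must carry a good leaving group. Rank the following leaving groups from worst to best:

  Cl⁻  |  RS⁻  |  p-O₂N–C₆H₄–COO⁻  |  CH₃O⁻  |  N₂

A good leaving group is a weak base: the lower the pKₐ of its conjugate acid, the more readily it departs.
N₂: no meaningful conjugate acid; N₂ departs as an exceptionally stable neutral molecule
Cl⁻: pKₐ(HCl) ≈ -7
p-O₂N–C₆H₄–COO⁻: pKₐ(p-nitrobenzoic acid) ≈ 3.4
RS⁻: pKₐ(RSH (a thiol)) ≈ 10.5
CH₃O⁻: pKₐ(CH₃OH) ≈ 15.5
The question asks for worst first, so the sequence is read in increasing leaving-group ability.

CH₃O⁻ < RS⁻ < p-O₂N–C₆H₄–COO⁻ < Cl⁻ < N₂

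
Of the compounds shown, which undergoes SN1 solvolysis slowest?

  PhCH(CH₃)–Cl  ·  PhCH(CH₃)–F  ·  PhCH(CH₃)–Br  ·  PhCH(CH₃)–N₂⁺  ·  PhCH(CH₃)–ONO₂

PhCH(CH₃)–F

Identical carbon frameworks mean the comparison reduces to leaving-group quality.
The more stable X⁻ (or X) is on its own — i.e. the weaker a base it is — the better a leaving group it makes.
PhCH(CH₃)–N₂⁺ loses N₂: no meaningful conjugate acid; N₂ departs as an exceptionally stable neutral molecule
PhCH(CH₃)–Br loses Br⁻: pKₐ(HBr) ≈ -9
PhCH(CH₃)–Cl loses Cl⁻: pKₐ(HCl) ≈ -7
PhCH(CH₃)–ONO₂ loses NO₃⁻: pKₐ(HNO₃) ≈ -1.3
PhCH(CH₃)–F loses F⁻: pKₐ(HF) ≈ 3.2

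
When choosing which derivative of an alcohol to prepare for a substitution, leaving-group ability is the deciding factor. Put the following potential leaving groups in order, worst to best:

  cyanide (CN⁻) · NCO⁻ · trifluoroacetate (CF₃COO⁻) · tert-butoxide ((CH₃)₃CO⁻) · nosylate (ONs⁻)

A good leaving group is a weak base: the lower the pKₐ of its conjugate acid, the more readily it departs.
nosylate (ONs⁻): pKₐ(p-O₂NC₆H₄SO₃H) ≈ -3.5
trifluoroacetate (CF₃COO⁻): pKₐ(CF₃COOH) ≈ 0.2
NCO⁻: pKₐ(HOCN) ≈ 3.5
cyanide (CN⁻): pKₐ(HCN) ≈ 9.2
tert-butoxide ((CH₃)₃CO⁻): pKₐ(t-BuOH) ≈ 18
The question asks for worst first, so the sequence is read in increasing leaving-group ability.

tert-butoxide ((CH₃)₃CO⁻) < cyanide (CN⁻) < NCO⁻ < trifluoroacetate (CF₃COO⁻) < nosylate (ONs⁻)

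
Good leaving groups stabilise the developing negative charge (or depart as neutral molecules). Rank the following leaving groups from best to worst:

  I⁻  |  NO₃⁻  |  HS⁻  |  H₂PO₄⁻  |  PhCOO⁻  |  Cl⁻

Rank by basicity of the departing species: weakest base leaves most easily.
I⁻: pKₐ(HI) ≈ -10 — large, highly polarisable; very weak base
Cl⁻: pKₐ(HCl) ≈ -7
NO₃⁻: pKₐ(HNO₃) ≈ -1.3 — resonance-delocalised over three oxygens
H₂PO₄⁻: pKₐ(H₃PO₄) ≈ 2.1
PhCOO⁻: pKₐ(C₆H₅COOH) ≈ 4.2 — aryl carboxylate
HS⁻: pKₐ(H₂S) ≈ 7 — larger and more polarisable than the oxygen analogue

I⁻ > Cl⁻ > NO₃⁻ > H₂PO₄⁻ > PhCOO⁻ > HS⁻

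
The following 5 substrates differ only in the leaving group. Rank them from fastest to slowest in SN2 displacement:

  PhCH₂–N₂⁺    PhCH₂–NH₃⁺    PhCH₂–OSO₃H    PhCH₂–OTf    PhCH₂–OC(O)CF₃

PhCH₂–N₂⁺ > PhCH₂–OTf > PhCH₂–OSO₃H > PhCH₂–OC(O)CF₃ > PhCH₂–NH₃⁺

With the same alkyl group throughout, only the leaving group differentiates the rates.
Leaving-group ability tracks the stability of the departed species; conjugate-acid pKₐ is the usual yardstick (lower pKₐ → better LG).
PhCH₂–N₂⁺ loses N₂: no meaningful conjugate acid; N₂ departs as an exceptionally stable neutral molecule
PhCH₂–OTf loses OTf⁻: pKₐ(CF₃SO₃H (triflic acid)) ≈ -14
PhCH₂–OSO₃H loses HSO₄⁻: pKₐ(H₂SO₄) ≈ -3
PhCH₂–OC(O)CF₃ loses CF₃COO⁻: pKₐ(CF₃COOH) ≈ 0.2
PhCH₂–NH₃⁺ loses NH₃: pKₐ(NH₄⁺) ≈ 9.2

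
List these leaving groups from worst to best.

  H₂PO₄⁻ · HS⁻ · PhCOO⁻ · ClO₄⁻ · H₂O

HS⁻ < PhCOO⁻ < H₂PO₄⁻ < H₂O < ClO₄⁻

Rank by basicity of the departing species: weakest base leaves most easily.
ClO₄⁻: pKₐ(HClO₄) ≈ -10
H₂O: pKₐ(H₃O⁺) ≈ -1.7 — neutral; leaves from a protonated alcohol (R–OH₂⁺)
H₂PO₄⁻: pKₐ(H₃PO₄) ≈ 2.1 — moderate base; biological leaving group after further activation
PhCOO⁻: pKₐ(C₆H₅COOH) ≈ 4.2 — aryl carboxylate
HS⁻: pKₐ(H₂S) ≈ 7
Listed from poorest to best leaving group as asked.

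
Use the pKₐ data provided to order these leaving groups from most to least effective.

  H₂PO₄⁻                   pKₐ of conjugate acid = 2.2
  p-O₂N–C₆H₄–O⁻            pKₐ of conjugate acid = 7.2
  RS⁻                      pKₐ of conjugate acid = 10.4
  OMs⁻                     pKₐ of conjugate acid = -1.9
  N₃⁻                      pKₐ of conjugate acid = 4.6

Lower conjugate-acid pKₐ ⇒ weaker base ⇒ better leaving group.
Sorting by the given values: OMs⁻ (-1.9), H₂PO₄⁻ (2.2), N₃⁻ (4.6), p-O₂N–C₆H₄–O⁻ (7.2), RS⁻ (10.4).

OMs⁻ > H₂PO₄⁻ > N₃⁻ > p-O₂N–C₆H₄–O⁻ > RS⁻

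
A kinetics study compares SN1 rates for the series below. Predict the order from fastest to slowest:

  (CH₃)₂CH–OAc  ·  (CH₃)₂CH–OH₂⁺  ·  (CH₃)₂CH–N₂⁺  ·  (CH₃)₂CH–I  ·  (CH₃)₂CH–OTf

(CH₃)₂CH–N₂⁺ > (CH₃)₂CH–OTf > (CH₃)₂CH–I > (CH₃)₂CH–OH₂⁺ > (CH₃)₂CH–OAc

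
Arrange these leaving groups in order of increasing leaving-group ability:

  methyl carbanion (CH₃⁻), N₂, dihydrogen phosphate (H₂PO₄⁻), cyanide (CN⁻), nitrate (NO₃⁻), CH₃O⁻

methyl carbanion (CH₃⁻) < CH₃O⁻ < cyanide (CN⁻) < dihydrogen phosphate (H₂PO₄⁻) < nitrate (NO₃⁻) < N₂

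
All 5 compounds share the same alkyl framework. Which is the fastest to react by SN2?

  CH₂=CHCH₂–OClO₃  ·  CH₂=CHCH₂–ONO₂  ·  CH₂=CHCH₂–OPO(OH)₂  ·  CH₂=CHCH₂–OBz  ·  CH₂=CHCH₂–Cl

CH₂=CHCH₂–OClO₃

The skeletons are identical, so relative rate is governed entirely by leaving-group ability.
Rank by basicity of the departing species: weakest base leaves most easily.
CH₂=CHCH₂–OClO₃ loses ClO₄⁻: pKₐ(HClO₄) ≈ -10
CH₂=CHCH₂–Cl loses Cl⁻: pKₐ(HCl) ≈ -7
CH₂=CHCH₂–ONO₂ loses NO₃⁻: pKₐ(HNO₃) ≈ -1.3
CH₂=CHCH₂–OPO(OH)₂ loses H₂PO₄⁻: pKₐ(H₃PO₄) ≈ 2.1
CH₂=CHCH₂–OBz loses PhCOO⁻: pKₐ(C₆H₅COOH) ≈ 4.2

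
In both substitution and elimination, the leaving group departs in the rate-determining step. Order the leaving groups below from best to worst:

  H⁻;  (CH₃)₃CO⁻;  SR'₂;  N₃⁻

SR'₂ > N₃⁻ > (CH₃)₃CO⁻ > H⁻

Rank by basicity of the departing species: weakest base leaves most easily.
SR'₂: pKₐ(R'₂SH⁺) ≈ -7
N₃⁻: pKₐ(HN₃) ≈ 4.7 — linear, resonance-stabilised
(CH₃)₃CO⁻: pKₐ(t-BuOH) ≈ 18
H⁻: pKₐ(H₂) ≈ 36 — extremely strong base; leaves only in special hydride-transfer contexts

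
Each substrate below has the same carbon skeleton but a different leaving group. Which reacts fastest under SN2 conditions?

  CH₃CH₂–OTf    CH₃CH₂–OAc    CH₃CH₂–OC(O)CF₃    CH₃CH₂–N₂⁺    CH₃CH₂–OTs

CH₃CH₂–N₂⁺

Identical carbon frameworks mean the comparison reduces to leaving-group quality.
A good leaving group is a weak base: the lower the pKₐ of its conjugate acid, the more readily it departs.
CH₃CH₂–N₂⁺ loses N₂: no meaningful conjugate acid; N₂ departs as an exceptionally stable neutral molecule
CH₃CH₂–OTf loses OTf⁻: pKₐ(CF₃SO₃H (triflic acid)) ≈ -14
CH₃CH₂–OTs loses OTs⁻: pKₐ(p-CH₃C₆H₄SO₃H (TsOH)) ≈ -2.8
CH₃CH₂–OC(O)CF₃ loses CF₃COO⁻: pKₐ(CF₃COOH) ≈ 0.2
CH₃CH₂–OAc loses AcO⁻: pKₐ(CH₃COOH) ≈ 4.8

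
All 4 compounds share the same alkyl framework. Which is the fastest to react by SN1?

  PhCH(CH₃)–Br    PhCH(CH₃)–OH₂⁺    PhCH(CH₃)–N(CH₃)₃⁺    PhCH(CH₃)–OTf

PhCH(CH₃)–OTf

Same R in every case — rank the leaving groups.
Leaving-group ability tracks the stability of the departed species; conjugate-acid pKₐ is the usual yardstick (lower pKₐ → better LG).
PhCH(CH₃)–OTf loses OTf⁻: pKₐ(CF₃SO₃H (triflic acid)) ≈ -14
PhCH(CH₃)–Br loses Br⁻: pKₐ(HBr) ≈ -9
PhCH(CH₃)–OH₂⁺ loses H₂O: pKₐ(H₃O⁺) ≈ -1.7
PhCH(CH₃)–N(CH₃)₃⁺ loses NR'₃: pKₐ(R'₃NH⁺) ≈ 10.7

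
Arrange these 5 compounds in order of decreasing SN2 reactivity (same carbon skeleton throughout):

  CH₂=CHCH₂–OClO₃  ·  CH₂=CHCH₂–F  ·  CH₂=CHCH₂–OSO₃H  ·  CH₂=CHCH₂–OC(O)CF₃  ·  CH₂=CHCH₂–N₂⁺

CH₂=CHCH₂–N₂⁺ > CH₂=CHCH₂–OClO₃ > CH₂=CHCH₂–OSO₃H > CH₂=CHCH₂–OC(O)CF₃ > CH₂=CHCH₂–F

Same R in every case — rank the leaving groups.
A good leaving group is a weak base: the lower the pKₐ of its conjugate acid, the more readily it departs.
CH₂=CHCH₂–N₂⁺ loses N₂: no meaningful conjugate acid; N₂ departs as an exceptionally stable neutral molecule
CH₂=CHCH₂–OClO₃ loses ClO₄⁻: pKₐ(HClO₄) ≈ -10
CH₂=CHCH₂–OSO₃H loses HSO₄⁻: pKₐ(H₂SO₄) ≈ -3
CH₂=CHCH₂–OC(O)CF₃ loses CF₃COO⁻: pKₐ(CF₃COOH) ≈ 0.2
CH₂=CHCH₂–F loses F⁻: pKₐ(HF) ≈ 3.2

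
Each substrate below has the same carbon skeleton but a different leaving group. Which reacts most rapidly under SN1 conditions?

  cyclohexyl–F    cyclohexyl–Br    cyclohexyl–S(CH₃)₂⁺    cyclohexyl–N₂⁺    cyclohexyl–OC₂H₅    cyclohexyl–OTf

The skeletons are identical, so relative rate is governed entirely by leaving-group ability.
The more stable X⁻ (or X) is on its own — i.e. the weaker a base it is — the better a leaving group it makes.
cyclohexyl–N₂⁺ loses N₂: no meaningful conjugate acid; N₂ departs as an exceptionally stable neutral molecule
cyclohexyl–OTf loses OTf⁻: pKₐ(CF₃SO₃H (triflic acid)) ≈ -14
cyclohexyl–Br loses Br⁻: pKₐ(HBr) ≈ -9
cyclohexyl–S(CH₃)₂⁺ loses SR'₂: pKₐ(R'₂SH⁺) ≈ -7
cyclohexyl–F loses F⁻: pKₐ(HF) ≈ 3.2
cyclohexyl–OC₂H₅ loses CH₃CH₂O⁻: pKₐ(CH₃CH₂OH) ≈ 16

cyclohexyl–N₂⁺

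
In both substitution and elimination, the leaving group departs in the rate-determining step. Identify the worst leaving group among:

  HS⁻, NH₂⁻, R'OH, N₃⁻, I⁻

I⁻: pKₐ(HI) ≈ -10
R'OH: pKₐ(R'OH₂⁺) ≈ -2.4
N₃⁻: pKₐ(HN₃) ≈ 4.7
HS⁻: pKₐ(H₂S) ≈ 7
NH₂⁻: pKₐ(NH₃) ≈ 38

NH₂⁻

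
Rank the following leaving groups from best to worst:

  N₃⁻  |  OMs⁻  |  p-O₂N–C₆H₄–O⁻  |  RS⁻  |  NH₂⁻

OMs⁻ > N₃⁻ > p-O₂N–C₆H₄–O⁻ > RS⁻ > NH₂⁻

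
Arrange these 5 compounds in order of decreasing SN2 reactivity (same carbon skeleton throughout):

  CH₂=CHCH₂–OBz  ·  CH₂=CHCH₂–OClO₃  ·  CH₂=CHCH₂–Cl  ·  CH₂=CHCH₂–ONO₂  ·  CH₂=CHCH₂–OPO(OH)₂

The skeletons are identical, so relative rate is governed entirely by leaving-group ability.
The more stable X⁻ (or X) is on its own — i.e. the weaker a base it is — the better a leaving group it makes.
CH₂=CHCH₂–OClO₃ loses ClO₄⁻: pKₐ(HClO₄) ≈ -10
CH₂=CHCH₂–Cl loses Cl⁻: pKₐ(HCl) ≈ -7
CH₂=CHCH₂–ONO₂ loses NO₃⁻: pKₐ(HNO₃) ≈ -1.3
CH₂=CHCH₂–OPO(OH)₂ loses H₂PO₄⁻: pKₐ(H₃PO₄) ≈ 2.1
CH₂=CHCH₂–OBz loses PhCOO⁻: pKₐ(C₆H₅COOH) ≈ 4.2

CH₂=CHCH₂–OClO₃ > CH₂=CHCH₂–Cl > CH₂=CHCH₂–ONO₂ > CH₂=CHCH₂–OPO(OH)₂ > CH₂=CHCH₂–OBz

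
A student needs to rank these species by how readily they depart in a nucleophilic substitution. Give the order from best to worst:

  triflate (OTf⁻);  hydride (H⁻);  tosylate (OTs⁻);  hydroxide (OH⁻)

Rank by basicity of the departing species: weakest base leaves most easily.
triflate (OTf⁻): pKₐ(CF₃SO₃H (triflic acid)) ≈ -14 — charge spread over three oxygens and a CF₃ group; the premier leaving group in synthesis
tosylate (OTs⁻): pKₐ(p-CH₃C₆H₄SO₃H (TsOH)) ≈ -2.8
hydroxide (OH⁻): pKₐ(H₂O) ≈ 15.7
hydride (H⁻): pKₐ(H₂) ≈ 36 — extremely strong base; leaves only in special hydride-transfer contexts

triflate (OTf⁻) > tosylate (OTs⁻) > hydroxide (OH⁻) > hydride (H⁻)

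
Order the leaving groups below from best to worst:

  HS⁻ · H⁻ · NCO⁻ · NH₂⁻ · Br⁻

Leaving-group ability tracks the stability of the departed species; conjugate-acid pKₐ is the usual yardstick (lower pKₐ → better LG).
Br⁻: pKₐ(HBr) ≈ -9
NCO⁻: pKₐ(HOCN) ≈ 3.5 — resonance between N and O
HS⁻: pKₐ(H₂S) ≈ 7 — larger and more polarisable than the oxygen analogue
H⁻: pKₐ(H₂) ≈ 36
NH₂⁻: pKₐ(NH₃) ≈ 38 — extremely strong base; never a leaving group

Br⁻ > NCO⁻ > HS⁻ > H⁻ > NH₂⁻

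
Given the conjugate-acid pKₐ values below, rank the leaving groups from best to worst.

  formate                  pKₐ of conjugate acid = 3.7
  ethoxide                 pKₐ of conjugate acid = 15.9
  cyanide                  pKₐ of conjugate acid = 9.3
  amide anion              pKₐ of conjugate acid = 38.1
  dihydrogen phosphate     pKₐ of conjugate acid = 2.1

dihydrogen phosphate > formate > cyanide > ethoxide > amide anion

Lower conjugate-acid pKₐ ⇒ weaker base ⇒ better leaving group.
Sorting by the given values: dihydrogen phosphate (2.1), formate (3.7), cyanide (9.3), ethoxide (15.9), amide anion (38.1).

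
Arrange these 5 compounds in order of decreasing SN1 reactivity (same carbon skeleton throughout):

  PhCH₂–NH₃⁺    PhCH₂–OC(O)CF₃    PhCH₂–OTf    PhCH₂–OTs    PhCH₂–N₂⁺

PhCH₂–N₂⁺ > PhCH₂–OTf > PhCH₂–OTs > PhCH₂–OC(O)CF₃ > PhCH₂–NH₃⁺

With the same alkyl group throughout, only the leaving group differentiates the rates.
Leaving-group ability tracks the stability of the departed species; conjugate-acid pKₐ is the usual yardstick (lower pKₐ → better LG).
PhCH₂–N₂⁺ loses N₂: no meaningful conjugate acid; N₂ departs as an exceptionally stable neutral molecule
PhCH₂–OTf loses OTf⁻: pKₐ(CF₃SO₃H (triflic acid)) ≈ -14
PhCH₂–OTs loses OTs⁻: pKₐ(p-CH₃C₆H₄SO₃H (TsOH)) ≈ -2.8
PhCH₂–OC(O)CF₃ loses CF₃COO⁻: pKₐ(CF₃COOH) ≈ 0.2
PhCH₂–NH₃⁺ loses NH₃: pKₐ(NH₄⁺) ≈ 9.2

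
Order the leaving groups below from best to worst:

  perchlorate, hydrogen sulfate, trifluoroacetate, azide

perchlorate > hydrogen sulfate > trifluoroacetate > azide

A good leaving group is a weak base: the lower the pKₐ of its conjugate acid, the more readily it departs.
perchlorate: pKₐ(HClO₄) ≈ -10
hydrogen sulfate: pKₐ(H₂SO₄) ≈ -3 — conjugate base of a strong mineral acid
trifluoroacetate: pKₐ(CF₃COOH) ≈ 0.2
azide: pKₐ(HN₃) ≈ 4.7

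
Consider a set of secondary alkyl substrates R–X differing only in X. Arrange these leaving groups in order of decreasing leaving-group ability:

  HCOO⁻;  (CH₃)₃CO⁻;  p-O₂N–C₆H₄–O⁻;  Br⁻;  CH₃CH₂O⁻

Br⁻ > HCOO⁻ > p-O₂N–C₆H₄–O⁻ > CH₃CH₂O⁻ > (CH₃)₃CO⁻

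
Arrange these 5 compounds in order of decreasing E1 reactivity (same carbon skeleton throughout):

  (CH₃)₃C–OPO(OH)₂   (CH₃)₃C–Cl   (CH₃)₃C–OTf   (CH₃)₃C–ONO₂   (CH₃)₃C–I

(CH₃)₃C–OTf > (CH₃)₃C–I > (CH₃)₃C–Cl > (CH₃)₃C–ONO₂ > (CH₃)₃C–OPO(OH)₂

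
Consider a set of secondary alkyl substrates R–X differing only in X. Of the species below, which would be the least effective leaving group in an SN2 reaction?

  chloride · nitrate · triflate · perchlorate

nitrate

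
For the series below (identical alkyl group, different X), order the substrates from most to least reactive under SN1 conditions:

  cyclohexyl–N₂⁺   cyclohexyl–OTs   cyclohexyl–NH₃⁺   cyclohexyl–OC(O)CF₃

With the same alkyl group throughout, only the leaving group differentiates the rates.
A good leaving group is a weak base: the lower the pKₐ of its conjugate acid, the more readily it departs.
cyclohexyl–N₂⁺ loses N₂: no meaningful conjugate acid; N₂ departs as an exceptionally stable neutral molecule
cyclohexyl–OTs loses OTs⁻: pKₐ(p-CH₃C₆H₄SO₃H (TsOH)) ≈ -2.8
cyclohexyl–OC(O)CF₃ loses CF₃COO⁻: pKₐ(CF₃COOH) ≈ 0.2
cyclohexyl–NH₃⁺ loses NH₃: pKₐ(NH₄⁺) ≈ 9.2

cyclohexyl–N₂⁺ > cyclohexyl–OTs > cyclohexyl–OC(O)CF₃ > cyclohexyl–NH₃⁺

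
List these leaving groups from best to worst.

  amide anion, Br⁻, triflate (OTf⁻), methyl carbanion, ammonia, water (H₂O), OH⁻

triflate (OTf⁻) > Br⁻ > water (H₂O) > ammonia > OH⁻ > amide anion > methyl carbanion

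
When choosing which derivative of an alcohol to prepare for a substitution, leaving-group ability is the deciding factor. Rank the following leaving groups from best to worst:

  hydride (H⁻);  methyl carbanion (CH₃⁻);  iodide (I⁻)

Rank by basicity of the departing species: weakest base leaves most easily.
iodide (I⁻): pKₐ(HI) ≈ -10
hydride (H⁻): pKₐ(H₂) ≈ 36
methyl carbanion (CH₃⁻): pKₐ(CH₄) ≈ 48

iodide (I⁻) > hydride (H⁻) > methyl carbanion (CH₃⁻)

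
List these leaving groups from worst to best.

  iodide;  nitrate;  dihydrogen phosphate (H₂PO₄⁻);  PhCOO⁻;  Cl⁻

PhCOO⁻ < dihydrogen phosphate (H₂PO₄⁻) < nitrate < Cl⁻ < iodide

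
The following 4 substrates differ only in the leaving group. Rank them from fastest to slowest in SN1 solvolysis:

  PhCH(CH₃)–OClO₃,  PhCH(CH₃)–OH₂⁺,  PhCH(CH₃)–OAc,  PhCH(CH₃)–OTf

PhCH(CH₃)–OTf > PhCH(CH₃)–OClO₃ > PhCH(CH₃)–OH₂⁺ > PhCH(CH₃)–OAc

With the same alkyl group throughout, only the leaving group differentiates the rates.
The more stable X⁻ (or X) is on its own — i.e. the weaker a base it is — the better a leaving group it makes.
PhCH(CH₃)–OTf loses OTf⁻: pKₐ(CF₃SO₃H (triflic acid)) ≈ -14
PhCH(CH₃)–OClO₃ loses ClO₄⁻: pKₐ(HClO₄) ≈ -10
PhCH(CH₃)–OH₂⁺ loses H₂O: pKₐ(H₃O⁺) ≈ -1.7
PhCH(CH₃)–OAc loses AcO⁻: pKₐ(CH₃COOH) ≈ 4.8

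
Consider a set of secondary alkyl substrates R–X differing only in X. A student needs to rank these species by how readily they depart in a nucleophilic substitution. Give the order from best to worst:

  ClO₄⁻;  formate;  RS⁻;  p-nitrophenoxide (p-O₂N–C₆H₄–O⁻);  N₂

Leaving-group ability tracks the stability of the departed species; conjugate-acid pKₐ is the usual yardstick (lower pKₐ → better LG).
N₂: no meaningful conjugate acid; N₂ departs as an exceptionally stable neutral molecule
ClO₄⁻: pKₐ(HClO₄) ≈ -10
formate: pKₐ(HCOOH) ≈ 3.8
p-nitrophenoxide (p-O₂N–C₆H₄–O⁻): pKₐ(p-nitrophenol) ≈ 7.2
RS⁻: pKₐ(RSH (a thiol)) ≈ 10.5 — moderately basic; rarely leaves without activation

N₂ > ClO₄⁻ > formate > p-nitrophenoxide (p-O₂N–C₆H₄–O⁻) > RS⁻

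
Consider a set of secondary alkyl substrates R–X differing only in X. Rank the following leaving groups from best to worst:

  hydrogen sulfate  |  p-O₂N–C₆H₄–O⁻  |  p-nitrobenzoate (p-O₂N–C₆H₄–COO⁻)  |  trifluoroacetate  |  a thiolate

hydrogen sulfate > trifluoroacetate > p-nitrobenzoate (p-O₂N–C₆H₄–COO⁻) > p-O₂N–C₆H₄–O⁻ > a thiolate

Leaving-group ability tracks the stability of the departed species; conjugate-acid pKₐ is the usual yardstick (lower pKₐ → better LG).
hydrogen sulfate: pKₐ(H₂SO₄) ≈ -3
trifluoroacetate: pKₐ(CF₃COOH) ≈ 0.2 — strongly electron-withdrawing CF₃ stabilises the carboxylate
p-nitrobenzoate (p-O₂N–C₆H₄–COO⁻): pKₐ(p-nitrobenzoic acid) ≈ 3.4 — electron-withdrawing nitro group stabilises the carboxylate
p-O₂N–C₆H₄–O⁻: pKₐ(p-nitrophenol) ≈ 7.2 — nitro group delocalises the charge; the classic chromogenic LG
a thiolate: pKₐ(RSH (a thiol)) ≈ 10.5 — moderately basic; rarely leaves without activation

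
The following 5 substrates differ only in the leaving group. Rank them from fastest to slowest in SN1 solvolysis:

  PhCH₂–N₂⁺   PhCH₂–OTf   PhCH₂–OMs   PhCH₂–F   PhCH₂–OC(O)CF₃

With the same alkyl group throughout, only the leaving group differentiates the rates.
The more stable X⁻ (or X) is on its own — i.e. the weaker a base it is — the better a leaving group it makes.
PhCH₂–N₂⁺ loses N₂: no meaningful conjugate acid; N₂ departs as an exceptionally stable neutral molecule
PhCH₂–OTf loses OTf⁻: pKₐ(CF₃SO₃H (triflic acid)) ≈ -14
PhCH₂–OMs loses OMs⁻: pKₐ(CH₃SO₃H (MsOH)) ≈ -1.9
PhCH₂–OC(O)CF₃ loses CF₃COO⁻: pKₐ(CF₃COOH) ≈ 0.2
PhCH₂–F loses F⁻: pKₐ(HF) ≈ 3.2

PhCH₂–N₂⁺ > PhCH₂–OTf > PhCH₂–OMs > PhCH₂–OC(O)CF₃ > PhCH₂–F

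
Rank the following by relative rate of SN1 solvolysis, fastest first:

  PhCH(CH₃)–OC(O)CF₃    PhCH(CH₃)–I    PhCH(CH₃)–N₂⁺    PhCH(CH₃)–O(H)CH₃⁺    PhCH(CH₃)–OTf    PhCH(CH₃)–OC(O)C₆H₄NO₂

With the same alkyl group throughout, only the leaving group differentiates the rates.
The more stable X⁻ (or X) is on its own — i.e. the weaker a base it is — the better a leaving group it makes.
PhCH(CH₃)–N₂⁺ loses N₂: no meaningful conjugate acid; N₂ departs as an exceptionally stable neutral molecule
PhCH(CH₃)–OTf loses OTf⁻: pKₐ(CF₃SO₃H (triflic acid)) ≈ -14
PhCH(CH₃)–I loses I⁻: pKₐ(HI) ≈ -10
PhCH(CH₃)–O(H)CH₃⁺ loses R'OH: pKₐ(R'OH₂⁺) ≈ -2.4
PhCH(CH₃)–OC(O)CF₃ loses CF₃COO⁻: pKₐ(CF₃COOH) ≈ 0.2
PhCH(CH₃)–OC(O)C₆H₄NO₂ loses p-O₂N–C₆H₄–COO⁻: pKₐ(p-nitrobenzoic acid) ≈ 3.4

PhCH(CH₃)–N₂⁺ > PhCH(CH₃)–OTf > PhCH(CH₃)–I > PhCH(CH₃)–O(H)CH₃⁺ > PhCH(CH₃)–OC(O)CF₃ > PhCH(CH₃)–OC(O)C₆H₄NO₂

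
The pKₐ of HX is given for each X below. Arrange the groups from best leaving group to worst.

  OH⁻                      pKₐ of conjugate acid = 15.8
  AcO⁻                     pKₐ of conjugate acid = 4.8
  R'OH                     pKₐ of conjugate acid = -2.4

R'OH > AcO⁻ > OH⁻

Lower conjugate-acid pKₐ ⇒ weaker base ⇒ better leaving group.
Sorting by the given values: R'OH (-2.4), AcO⁻ (4.8), OH⁻ (15.8).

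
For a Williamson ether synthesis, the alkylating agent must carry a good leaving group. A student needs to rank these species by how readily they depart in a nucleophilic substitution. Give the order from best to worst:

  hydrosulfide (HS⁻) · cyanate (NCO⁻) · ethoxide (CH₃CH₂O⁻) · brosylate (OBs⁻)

brosylate (OBs⁻) > cyanate (NCO⁻) > hydrosulfide (HS⁻) > ethoxide (CH₃CH₂O⁻)

Leaving-group ability tracks the stability of the departed species; conjugate-acid pKₐ is the usual yardstick (lower pKₐ → better LG).
brosylate (OBs⁻): pKₐ(p-BrC₆H₄SO₃H) ≈ -2.8
cyanate (NCO⁻): pKₐ(HOCN) ≈ 3.5
hydrosulfide (HS⁻): pKₐ(H₂S) ≈ 7
ethoxide (CH₃CH₂O⁻): pKₐ(CH₃CH₂OH) ≈ 16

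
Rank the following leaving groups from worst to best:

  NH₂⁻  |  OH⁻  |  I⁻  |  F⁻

NH₂⁻ < OH⁻ < F⁻ < I⁻

A good leaving group is a weak base: the lower the pKₐ of its conjugate acid, the more readily it departs.
I⁻: pKₐ(HI) ≈ -10 — large, highly polarisable; very weak base
F⁻: pKₐ(HF) ≈ 3.2
OH⁻: pKₐ(H₂O) ≈ 15.7 — strong base; essentially never leaves without prior activation
NH₂⁻: pKₐ(NH₃) ≈ 38 — extremely strong base; never a leaving group
Listed from poorest to best leaving group as asked.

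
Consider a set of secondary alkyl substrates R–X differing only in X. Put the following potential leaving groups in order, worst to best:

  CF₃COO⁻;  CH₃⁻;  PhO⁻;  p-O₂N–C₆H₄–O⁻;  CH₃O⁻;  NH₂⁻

CH₃⁻ < NH₂⁻ < CH₃O⁻ < PhO⁻ < p-O₂N–C₆H₄–O⁻ < CF₃COO⁻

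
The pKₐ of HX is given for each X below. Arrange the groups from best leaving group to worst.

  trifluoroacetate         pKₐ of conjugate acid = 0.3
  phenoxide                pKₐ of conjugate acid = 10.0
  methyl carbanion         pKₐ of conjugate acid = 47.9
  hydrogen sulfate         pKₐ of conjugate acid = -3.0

Lower conjugate-acid pKₐ ⇒ weaker base ⇒ better leaving group.
Sorting by the given values: hydrogen sulfate (-3.0), trifluoroacetate (0.3), phenoxide (10.0), methyl carbanion (47.9).

hydrogen sulfate > trifluoroacetate > phenoxide > methyl carbanion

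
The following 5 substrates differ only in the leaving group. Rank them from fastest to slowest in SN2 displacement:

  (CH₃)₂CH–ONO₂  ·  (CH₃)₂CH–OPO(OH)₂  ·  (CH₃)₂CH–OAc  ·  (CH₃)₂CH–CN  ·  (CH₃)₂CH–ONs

The skeletons are identical, so relative rate is governed entirely by leaving-group ability.
The more stable X⁻ (or X) is on its own — i.e. the weaker a base it is — the better a leaving group it makes.
(CH₃)₂CH–ONs loses ONs⁻: pKₐ(p-O₂NC₆H₄SO₃H) ≈ -3.5
(CH₃)₂CH–ONO₂ loses NO₃⁻: pKₐ(HNO₃) ≈ -1.3
(CH₃)₂CH–OPO(OH)₂ loses H₂PO₄⁻: pKₐ(H₃PO₄) ≈ 2.1
(CH₃)₂CH–OAc loses AcO⁻: pKₐ(CH₃COOH) ≈ 4.8
(CH₃)₂CH–CN loses CN⁻: pKₐ(HCN) ≈ 9.2

(CH₃)₂CH–ONs > (CH₃)₂CH–ONO₂ > (CH₃)₂CH–OPO(OH)₂ > (CH₃)₂CH–OAc > (CH₃)₂CH–CN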